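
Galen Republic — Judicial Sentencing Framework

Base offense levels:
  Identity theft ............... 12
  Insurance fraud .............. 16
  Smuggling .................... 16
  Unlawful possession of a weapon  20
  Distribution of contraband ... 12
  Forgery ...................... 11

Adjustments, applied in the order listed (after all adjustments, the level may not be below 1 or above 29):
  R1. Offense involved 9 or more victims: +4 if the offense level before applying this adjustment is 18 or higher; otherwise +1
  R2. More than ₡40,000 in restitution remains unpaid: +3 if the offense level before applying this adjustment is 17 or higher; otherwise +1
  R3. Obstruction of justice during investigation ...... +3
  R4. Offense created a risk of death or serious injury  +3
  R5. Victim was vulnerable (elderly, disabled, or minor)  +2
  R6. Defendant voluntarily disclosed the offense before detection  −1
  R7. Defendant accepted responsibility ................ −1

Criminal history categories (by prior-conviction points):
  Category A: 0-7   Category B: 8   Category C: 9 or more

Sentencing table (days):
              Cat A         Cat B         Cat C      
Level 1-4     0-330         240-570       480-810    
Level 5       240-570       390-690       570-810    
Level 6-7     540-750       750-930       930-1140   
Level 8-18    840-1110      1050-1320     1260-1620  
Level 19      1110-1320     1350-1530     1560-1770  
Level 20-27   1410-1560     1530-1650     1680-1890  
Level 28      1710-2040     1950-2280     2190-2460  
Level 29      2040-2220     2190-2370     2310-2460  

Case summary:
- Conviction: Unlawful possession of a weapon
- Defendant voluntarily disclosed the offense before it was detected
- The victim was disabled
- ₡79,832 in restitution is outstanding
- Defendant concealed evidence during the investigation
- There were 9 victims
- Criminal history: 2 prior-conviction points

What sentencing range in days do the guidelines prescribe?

Base offense level for unlawful possession of a weapon: 20.
R1 applies (level before this adjustment is 20 ≥ 18, so +4): 20 + 4 = 24.
R2 applies (level before this adjustment is 24 ≥ 17, so +3): 24 + 3 = 27.
R3 applies: 27 + 3 = 30.
R5 applies: 30 + 2 = 32.
R6 applies: 32 − 1 = 31.
R7 does not apply.
Level 31 exceeds the maximum of 29; capped at 29.
Final offense level: 29.
Criminal history: 2 prior points → Category A (0-7).
Level 29 falls in the 29 band.
Grid: Level 29 × Category A = 2040-2220 days.

2040-2220 days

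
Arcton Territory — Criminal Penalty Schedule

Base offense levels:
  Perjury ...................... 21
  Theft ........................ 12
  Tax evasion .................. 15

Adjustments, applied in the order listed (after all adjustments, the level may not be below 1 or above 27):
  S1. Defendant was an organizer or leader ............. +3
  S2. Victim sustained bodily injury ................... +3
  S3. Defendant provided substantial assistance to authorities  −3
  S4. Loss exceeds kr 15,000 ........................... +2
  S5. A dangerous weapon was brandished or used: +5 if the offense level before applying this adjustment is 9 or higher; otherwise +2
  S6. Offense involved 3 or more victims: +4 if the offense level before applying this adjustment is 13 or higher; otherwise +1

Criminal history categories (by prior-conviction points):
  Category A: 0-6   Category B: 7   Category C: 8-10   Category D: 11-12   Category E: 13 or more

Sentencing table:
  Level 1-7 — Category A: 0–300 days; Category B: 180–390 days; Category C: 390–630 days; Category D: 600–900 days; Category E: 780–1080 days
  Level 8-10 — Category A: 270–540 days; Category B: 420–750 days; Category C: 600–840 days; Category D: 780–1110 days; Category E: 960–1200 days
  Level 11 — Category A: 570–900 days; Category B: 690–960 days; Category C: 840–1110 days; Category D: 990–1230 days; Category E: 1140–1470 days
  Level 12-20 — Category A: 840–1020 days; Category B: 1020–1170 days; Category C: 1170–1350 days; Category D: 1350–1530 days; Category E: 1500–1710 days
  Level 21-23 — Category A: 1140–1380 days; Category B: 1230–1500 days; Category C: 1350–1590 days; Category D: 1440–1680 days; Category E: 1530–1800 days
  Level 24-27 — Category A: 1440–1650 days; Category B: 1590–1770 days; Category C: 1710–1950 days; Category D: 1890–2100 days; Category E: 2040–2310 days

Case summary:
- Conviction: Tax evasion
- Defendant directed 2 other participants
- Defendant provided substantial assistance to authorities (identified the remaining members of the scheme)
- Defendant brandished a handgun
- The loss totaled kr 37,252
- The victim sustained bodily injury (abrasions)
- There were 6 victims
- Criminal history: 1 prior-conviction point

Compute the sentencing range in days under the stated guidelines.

Base offense level for tax evasion: 15.
S1 applies: 15 + 3 = 18.
S2 applies: 18 + 3 = 21.
S3 applies: 21 − 3 = 18.
S4 applies: 18 + 2 = 20.
S5 applies (level before this adjustment is 20 ≥ 9, so +5): 20 + 5 = 25.
S6 applies (level before this adjustment is 25 ≥ 13, so +4): 25 + 4 = 29.
Level 29 exceeds the maximum of 27; capped at 27.
Final offense level: 27.
Criminal history: 1 prior point → Category A (0-6).
Level 27 falls in the 24-27 band.
Grid: Level 24-27 × Category A = 1440-1650 days.

1440-1650 days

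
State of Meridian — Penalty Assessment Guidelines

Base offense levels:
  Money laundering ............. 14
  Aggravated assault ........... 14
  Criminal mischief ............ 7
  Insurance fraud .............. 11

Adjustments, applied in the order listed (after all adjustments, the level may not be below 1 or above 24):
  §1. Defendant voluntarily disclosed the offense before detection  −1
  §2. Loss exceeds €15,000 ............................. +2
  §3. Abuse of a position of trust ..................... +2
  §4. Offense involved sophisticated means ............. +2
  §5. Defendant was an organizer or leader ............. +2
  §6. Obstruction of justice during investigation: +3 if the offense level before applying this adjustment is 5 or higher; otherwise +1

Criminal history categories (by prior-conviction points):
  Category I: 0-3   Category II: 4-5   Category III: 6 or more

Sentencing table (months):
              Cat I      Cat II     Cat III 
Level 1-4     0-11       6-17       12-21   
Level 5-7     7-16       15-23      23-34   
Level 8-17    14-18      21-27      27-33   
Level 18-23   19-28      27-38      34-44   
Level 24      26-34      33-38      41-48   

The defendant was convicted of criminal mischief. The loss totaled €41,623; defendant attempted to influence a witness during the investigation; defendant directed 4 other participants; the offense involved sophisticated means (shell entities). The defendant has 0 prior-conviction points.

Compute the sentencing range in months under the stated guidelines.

14-18 months

Base offense level for criminal mischief: 7.
§1 does not apply.
§2 applies: 7 + 2 = 9.
§4 applies: 9 + 2 = 11.
§5 applies: 11 + 2 = 13.
§6 applies (level before this adjustment is 13 ≥ 5, so +3): 13 + 3 = 16.
Final offense level: 16.
Criminal history: 0 prior points → Category I (0-3).
Level 16 falls in the 8-17 band.
Grid: Level 8-17 × Category I = 14-18 months.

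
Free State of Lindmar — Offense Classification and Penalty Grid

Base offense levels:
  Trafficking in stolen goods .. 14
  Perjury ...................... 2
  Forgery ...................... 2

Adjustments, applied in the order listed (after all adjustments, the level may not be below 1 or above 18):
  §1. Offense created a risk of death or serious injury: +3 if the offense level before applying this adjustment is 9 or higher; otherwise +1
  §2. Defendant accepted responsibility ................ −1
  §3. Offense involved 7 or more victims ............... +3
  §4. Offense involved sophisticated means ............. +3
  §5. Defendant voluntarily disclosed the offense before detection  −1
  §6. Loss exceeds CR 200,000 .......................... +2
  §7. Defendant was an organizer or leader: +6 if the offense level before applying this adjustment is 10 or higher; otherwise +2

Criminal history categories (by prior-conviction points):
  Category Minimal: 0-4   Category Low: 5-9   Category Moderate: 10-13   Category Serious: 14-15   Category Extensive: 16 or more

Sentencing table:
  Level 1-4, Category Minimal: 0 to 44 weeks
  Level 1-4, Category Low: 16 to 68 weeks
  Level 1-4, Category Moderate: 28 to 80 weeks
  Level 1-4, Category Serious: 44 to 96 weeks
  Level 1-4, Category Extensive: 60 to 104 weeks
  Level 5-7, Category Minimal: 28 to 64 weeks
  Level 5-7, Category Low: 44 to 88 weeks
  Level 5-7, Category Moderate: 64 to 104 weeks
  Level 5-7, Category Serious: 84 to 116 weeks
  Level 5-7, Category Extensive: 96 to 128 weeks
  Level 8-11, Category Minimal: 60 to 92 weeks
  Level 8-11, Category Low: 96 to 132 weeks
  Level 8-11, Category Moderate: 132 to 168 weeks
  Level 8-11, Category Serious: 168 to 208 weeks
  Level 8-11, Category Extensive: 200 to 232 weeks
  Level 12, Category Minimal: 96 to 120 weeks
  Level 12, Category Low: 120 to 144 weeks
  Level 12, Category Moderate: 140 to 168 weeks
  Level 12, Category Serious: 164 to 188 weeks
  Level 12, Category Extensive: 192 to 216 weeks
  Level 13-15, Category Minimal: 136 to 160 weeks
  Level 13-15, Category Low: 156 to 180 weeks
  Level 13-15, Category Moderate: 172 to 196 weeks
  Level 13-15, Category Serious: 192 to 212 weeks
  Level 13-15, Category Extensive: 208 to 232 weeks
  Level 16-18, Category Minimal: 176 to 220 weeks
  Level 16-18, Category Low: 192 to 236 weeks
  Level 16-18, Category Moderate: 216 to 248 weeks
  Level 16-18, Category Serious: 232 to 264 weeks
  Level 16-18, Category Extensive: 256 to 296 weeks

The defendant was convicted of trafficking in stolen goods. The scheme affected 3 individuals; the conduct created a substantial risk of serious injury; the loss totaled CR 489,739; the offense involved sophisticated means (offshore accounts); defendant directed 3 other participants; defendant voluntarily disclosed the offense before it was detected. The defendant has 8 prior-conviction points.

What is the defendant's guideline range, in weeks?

192-236 weeks

Base offense level for trafficking in stolen goods: 14.
§1 applies (level before this adjustment is 14 ≥ 9, so +3): 14 + 3 = 17.
§2 does not apply.
§4 applies: 17 + 3 = 20.
§5 applies: 20 − 1 = 19.
§6 applies: 19 + 2 = 21.
§7 applies (level before this adjustment is 21 ≥ 10, so +6): 21 + 6 = 27.
Level 27 exceeds the maximum of 18; capped at 18.
Final offense level: 18.
Criminal history: 8 prior points → Category Low (5-9).
Level 18 falls in the 16-18 band.
Grid: Level 16-18 × Category Low = 192-236 weeks.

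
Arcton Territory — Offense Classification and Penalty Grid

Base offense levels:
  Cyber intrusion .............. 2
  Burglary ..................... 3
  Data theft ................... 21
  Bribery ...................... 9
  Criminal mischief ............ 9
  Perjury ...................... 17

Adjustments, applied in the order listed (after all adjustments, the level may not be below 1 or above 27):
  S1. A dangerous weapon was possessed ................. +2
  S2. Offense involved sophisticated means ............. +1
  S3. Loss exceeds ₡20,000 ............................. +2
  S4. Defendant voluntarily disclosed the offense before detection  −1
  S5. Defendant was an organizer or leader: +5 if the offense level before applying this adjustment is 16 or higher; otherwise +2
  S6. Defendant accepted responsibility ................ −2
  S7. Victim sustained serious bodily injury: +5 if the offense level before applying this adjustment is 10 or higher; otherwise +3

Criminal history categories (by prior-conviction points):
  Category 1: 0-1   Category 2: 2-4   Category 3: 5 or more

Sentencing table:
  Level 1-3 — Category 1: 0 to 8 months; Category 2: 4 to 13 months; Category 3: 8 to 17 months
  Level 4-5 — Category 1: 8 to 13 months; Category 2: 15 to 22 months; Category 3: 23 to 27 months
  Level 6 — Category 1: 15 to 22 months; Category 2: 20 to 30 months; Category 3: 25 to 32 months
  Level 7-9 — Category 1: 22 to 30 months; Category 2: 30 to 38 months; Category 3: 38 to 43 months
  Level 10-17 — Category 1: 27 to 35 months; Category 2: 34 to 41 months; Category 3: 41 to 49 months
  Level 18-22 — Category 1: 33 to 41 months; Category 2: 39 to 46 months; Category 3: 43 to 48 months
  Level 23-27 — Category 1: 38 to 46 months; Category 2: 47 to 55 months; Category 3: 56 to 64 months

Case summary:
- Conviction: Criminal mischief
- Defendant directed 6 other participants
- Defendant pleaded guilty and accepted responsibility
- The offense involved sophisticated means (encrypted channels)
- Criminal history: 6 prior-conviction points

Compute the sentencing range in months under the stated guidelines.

41-49 months

Base offense level for criminal mischief: 9.
S1 does not apply.
S2 applies: 9 + 1 = 10.
S3 does not apply.
S4 does not apply.
S5 applies (level before this adjustment is 10 < 16, so +2): 10 + 2 = 12.
S6 applies: 12 − 2 = 10.
Final offense level: 10.
Criminal history: 6 prior points → Category 3 (5+).
Level 10 falls in the 10-17 band.
Grid: Level 10-17 × Category 3 = 41-49 months.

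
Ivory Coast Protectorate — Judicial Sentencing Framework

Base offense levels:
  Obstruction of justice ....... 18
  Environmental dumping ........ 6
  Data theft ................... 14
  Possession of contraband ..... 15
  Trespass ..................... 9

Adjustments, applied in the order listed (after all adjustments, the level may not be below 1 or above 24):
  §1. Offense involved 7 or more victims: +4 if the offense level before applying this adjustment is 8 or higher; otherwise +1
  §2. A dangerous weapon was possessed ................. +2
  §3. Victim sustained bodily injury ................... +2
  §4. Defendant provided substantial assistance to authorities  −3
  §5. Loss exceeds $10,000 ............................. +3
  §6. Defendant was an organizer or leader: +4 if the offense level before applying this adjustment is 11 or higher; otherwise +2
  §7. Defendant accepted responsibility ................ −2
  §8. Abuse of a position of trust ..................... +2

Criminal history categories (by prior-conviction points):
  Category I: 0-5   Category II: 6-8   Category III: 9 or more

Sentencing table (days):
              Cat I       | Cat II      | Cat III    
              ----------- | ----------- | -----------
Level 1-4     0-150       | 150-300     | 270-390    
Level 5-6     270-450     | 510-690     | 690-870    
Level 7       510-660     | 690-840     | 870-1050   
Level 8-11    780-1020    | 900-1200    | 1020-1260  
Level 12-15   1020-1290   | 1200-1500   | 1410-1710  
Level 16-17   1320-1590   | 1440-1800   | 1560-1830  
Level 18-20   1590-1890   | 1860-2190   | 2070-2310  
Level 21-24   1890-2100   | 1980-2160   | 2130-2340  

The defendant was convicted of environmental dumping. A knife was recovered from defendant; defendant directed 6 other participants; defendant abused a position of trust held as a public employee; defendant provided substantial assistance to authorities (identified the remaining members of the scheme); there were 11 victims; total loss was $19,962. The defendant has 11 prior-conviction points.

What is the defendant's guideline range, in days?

Base offense level for environmental dumping: 6.
§1 applies (level before this adjustment is 6 < 8, so +1): 6 + 1 = 7.
§2 applies: 7 + 2 = 9.
§3 does not apply.
§4 applies: 9 − 3 = 6.
§5 applies: 6 + 3 = 9.
§6 applies (level before this adjustment is 9 < 11, so +2): 9 + 2 = 11.
§7 does not apply.
§8 applies: 11 + 2 = 13.
Final offense level: 13.
Criminal history: 11 prior points → Category III (9+).
Level 13 falls in the 12-15 band.
Grid: Level 12-15 × Category III = 1410-1710 days.

1410-1710 days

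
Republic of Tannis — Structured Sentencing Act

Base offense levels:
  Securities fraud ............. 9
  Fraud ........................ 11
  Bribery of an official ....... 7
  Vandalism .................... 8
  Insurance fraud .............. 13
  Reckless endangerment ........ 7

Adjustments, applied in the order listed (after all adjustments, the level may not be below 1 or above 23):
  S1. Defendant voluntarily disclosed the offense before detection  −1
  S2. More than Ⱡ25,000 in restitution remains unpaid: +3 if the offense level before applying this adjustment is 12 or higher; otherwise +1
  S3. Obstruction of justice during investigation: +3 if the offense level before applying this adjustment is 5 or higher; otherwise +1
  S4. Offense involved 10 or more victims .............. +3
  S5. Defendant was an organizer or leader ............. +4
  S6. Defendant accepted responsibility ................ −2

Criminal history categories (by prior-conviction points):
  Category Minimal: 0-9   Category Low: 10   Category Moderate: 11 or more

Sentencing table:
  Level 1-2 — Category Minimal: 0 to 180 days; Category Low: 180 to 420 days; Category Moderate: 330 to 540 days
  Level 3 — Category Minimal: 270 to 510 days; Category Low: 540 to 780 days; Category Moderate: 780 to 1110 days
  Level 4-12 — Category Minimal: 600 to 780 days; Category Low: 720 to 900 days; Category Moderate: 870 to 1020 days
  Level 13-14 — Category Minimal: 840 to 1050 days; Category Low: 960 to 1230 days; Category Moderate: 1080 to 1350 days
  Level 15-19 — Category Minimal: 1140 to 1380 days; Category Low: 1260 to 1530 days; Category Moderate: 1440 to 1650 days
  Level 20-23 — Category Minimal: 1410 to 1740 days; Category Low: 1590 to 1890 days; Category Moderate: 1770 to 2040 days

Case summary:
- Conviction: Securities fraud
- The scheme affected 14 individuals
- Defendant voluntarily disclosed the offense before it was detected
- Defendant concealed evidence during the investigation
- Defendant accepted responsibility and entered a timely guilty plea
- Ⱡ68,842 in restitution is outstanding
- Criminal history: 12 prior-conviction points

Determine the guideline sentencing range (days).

Base offense level for securities fraud: 9.
S1 applies: 9 − 1 = 8.
S2 applies (level before this adjustment is 8 < 12, so +1): 8 + 1 = 9.
S3 applies (level before this adjustment is 9 ≥ 5, so +3): 9 + 3 = 12.
S4 applies: 12 + 3 = 15.
S6 applies: 15 − 2 = 13.
Final offense level: 13.
Criminal history: 12 prior points → Category Moderate (11+).
Level 13 falls in the 13-14 band.
Grid: Level 13-14 × Category Moderate = 1080-1350 days.

1080-1350 days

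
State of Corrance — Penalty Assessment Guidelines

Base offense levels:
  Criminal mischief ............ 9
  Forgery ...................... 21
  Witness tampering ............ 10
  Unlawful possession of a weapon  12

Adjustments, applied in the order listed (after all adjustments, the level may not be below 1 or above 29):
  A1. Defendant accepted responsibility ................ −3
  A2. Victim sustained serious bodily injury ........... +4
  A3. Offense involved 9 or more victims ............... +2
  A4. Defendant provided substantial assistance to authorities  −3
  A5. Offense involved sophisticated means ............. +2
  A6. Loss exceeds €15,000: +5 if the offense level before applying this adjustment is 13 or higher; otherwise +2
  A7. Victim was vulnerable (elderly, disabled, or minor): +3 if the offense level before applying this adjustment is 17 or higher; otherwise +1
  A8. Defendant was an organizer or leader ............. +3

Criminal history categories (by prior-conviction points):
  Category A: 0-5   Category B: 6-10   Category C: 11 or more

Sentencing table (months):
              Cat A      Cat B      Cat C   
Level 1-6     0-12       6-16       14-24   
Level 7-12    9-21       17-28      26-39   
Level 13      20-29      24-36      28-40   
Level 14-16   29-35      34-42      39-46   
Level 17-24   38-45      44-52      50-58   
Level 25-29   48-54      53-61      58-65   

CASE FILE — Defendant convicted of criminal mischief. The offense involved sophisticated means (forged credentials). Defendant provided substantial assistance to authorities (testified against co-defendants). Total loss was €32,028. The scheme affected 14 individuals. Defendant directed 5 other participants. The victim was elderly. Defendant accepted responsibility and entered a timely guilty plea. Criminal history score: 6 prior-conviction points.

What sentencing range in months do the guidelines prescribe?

Base offense level for criminal mischief: 9.
A1 applies: 9 − 3 = 6.
A2 does not apply.
A3 applies: 6 + 2 = 8.
A4 applies: 8 − 3 = 5.
A5 applies: 5 + 2 = 7.
A6 applies (level before this adjustment is 7 < 13, so +2): 7 + 2 = 9.
A7 applies (level before this adjustment is 9 < 17, so +1): 9 + 1 = 10.
A8 applies: 10 + 3 = 13.
Final offense level: 13.
Criminal history: 6 prior points → Category B (6-10).
Level 13 falls in the 13 band.
Grid: Level 13 × Category B = 24-36 months.

24-36 months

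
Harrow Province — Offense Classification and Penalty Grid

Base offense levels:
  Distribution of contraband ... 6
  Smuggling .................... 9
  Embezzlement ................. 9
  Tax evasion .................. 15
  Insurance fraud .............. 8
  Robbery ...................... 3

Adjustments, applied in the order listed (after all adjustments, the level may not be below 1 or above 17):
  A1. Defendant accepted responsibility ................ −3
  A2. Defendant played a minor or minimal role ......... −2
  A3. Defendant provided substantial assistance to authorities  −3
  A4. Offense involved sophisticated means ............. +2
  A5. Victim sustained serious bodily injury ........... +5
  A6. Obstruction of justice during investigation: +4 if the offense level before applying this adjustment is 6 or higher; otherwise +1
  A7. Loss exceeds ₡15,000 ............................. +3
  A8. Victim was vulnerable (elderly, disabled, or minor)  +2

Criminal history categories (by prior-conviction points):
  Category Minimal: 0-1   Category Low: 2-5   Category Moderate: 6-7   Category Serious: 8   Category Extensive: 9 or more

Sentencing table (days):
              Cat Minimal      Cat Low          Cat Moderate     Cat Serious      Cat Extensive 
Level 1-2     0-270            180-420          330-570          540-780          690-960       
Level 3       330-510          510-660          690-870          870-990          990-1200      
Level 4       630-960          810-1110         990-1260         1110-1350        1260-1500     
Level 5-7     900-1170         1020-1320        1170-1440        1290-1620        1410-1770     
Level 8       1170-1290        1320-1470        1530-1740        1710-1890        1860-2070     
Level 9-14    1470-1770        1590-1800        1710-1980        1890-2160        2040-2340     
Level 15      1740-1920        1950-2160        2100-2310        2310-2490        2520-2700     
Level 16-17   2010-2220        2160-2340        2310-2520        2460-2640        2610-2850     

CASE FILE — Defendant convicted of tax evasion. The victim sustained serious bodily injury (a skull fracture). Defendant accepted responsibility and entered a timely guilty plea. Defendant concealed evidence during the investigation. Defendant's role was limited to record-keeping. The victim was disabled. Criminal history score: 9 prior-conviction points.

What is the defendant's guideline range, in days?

Base offense level for tax evasion: 15.
A1 applies: 15 − 3 = 12.
A2 applies: 12 − 2 = 10.
A4 does not apply.
A5 applies: 10 + 5 = 15.
A6 applies (level before this adjustment is 15 ≥ 6, so +4): 15 + 4 = 19.
A8 applies: 19 + 2 = 21.
Level 21 exceeds the maximum of 17; capped at 17.
Final offense level: 17.
Criminal history: 9 prior points → Category Extensive (9+).
Level 17 falls in the 16-17 band.
Grid: Level 16-17 × Category Extensive = 2610-2850 days.

2610-2850 days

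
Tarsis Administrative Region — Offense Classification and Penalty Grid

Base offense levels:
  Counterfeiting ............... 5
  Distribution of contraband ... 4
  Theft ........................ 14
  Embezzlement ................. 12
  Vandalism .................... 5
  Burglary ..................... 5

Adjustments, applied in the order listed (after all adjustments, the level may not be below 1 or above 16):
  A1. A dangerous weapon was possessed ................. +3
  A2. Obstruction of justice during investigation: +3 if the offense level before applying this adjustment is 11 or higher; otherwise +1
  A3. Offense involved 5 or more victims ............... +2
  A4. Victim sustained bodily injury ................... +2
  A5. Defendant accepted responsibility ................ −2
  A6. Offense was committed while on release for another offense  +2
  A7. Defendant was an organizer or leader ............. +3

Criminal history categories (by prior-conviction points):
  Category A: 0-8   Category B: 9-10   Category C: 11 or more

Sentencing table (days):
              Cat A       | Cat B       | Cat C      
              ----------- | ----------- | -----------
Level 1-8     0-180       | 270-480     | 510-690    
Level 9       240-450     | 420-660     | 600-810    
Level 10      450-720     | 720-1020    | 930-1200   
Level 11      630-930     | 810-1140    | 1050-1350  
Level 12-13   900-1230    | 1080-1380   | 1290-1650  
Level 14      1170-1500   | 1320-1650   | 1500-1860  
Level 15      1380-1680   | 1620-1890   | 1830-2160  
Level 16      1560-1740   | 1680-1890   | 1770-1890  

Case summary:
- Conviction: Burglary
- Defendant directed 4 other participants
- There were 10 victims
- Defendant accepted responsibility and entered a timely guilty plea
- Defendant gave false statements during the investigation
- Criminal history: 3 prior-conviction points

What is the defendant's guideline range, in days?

240-450 days

Base offense level for burglary: 5.
A2 applies (level before this adjustment is 5 < 11, so +1): 5 + 1 = 6.
A3 applies: 6 + 2 = 8.
A4 does not apply.
A5 applies: 8 − 2 = 6.
A6 does not apply.
A7 applies: 6 + 3 = 9.
Final offense level: 9.
Criminal history: 3 prior points → Category A (0-8).
Level 9 falls in the 9 band.
Grid: Level 9 × Category A = 240-450 days.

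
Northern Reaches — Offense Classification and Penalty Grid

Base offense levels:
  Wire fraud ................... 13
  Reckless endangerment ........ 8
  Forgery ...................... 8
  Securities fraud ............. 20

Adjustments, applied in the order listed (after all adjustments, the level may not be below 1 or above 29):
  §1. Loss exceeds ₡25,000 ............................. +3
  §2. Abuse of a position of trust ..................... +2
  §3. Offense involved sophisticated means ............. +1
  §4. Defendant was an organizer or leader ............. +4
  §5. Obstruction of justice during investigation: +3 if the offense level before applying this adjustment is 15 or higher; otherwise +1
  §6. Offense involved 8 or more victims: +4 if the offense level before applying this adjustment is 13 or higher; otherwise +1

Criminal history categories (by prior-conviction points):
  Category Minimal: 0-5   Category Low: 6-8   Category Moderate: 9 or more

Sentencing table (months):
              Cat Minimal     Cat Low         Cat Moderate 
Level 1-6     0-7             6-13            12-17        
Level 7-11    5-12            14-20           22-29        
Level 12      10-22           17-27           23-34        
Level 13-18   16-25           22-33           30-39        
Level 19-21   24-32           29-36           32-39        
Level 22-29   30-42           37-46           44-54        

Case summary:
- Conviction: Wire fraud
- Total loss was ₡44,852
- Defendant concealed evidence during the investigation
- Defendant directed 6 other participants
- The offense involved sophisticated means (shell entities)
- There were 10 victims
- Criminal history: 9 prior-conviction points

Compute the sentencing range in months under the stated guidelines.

44-54 months

Base offense level for wire fraud: 13.
§1 applies: 13 + 3 = 16.
§3 applies: 16 + 1 = 17.
§4 applies: 17 + 4 = 21.
§5 applies (level before this adjustment is 21 ≥ 15, so +3): 21 + 3 = 24.
§6 applies (level before this adjustment is 24 ≥ 13, so +4): 24 + 4 = 28.
Final offense level: 28.
Criminal history: 9 prior points → Category Moderate (9+).
Level 28 falls in the 22-29 band.
Grid: Level 22-29 × Category Moderate = 44-54 months.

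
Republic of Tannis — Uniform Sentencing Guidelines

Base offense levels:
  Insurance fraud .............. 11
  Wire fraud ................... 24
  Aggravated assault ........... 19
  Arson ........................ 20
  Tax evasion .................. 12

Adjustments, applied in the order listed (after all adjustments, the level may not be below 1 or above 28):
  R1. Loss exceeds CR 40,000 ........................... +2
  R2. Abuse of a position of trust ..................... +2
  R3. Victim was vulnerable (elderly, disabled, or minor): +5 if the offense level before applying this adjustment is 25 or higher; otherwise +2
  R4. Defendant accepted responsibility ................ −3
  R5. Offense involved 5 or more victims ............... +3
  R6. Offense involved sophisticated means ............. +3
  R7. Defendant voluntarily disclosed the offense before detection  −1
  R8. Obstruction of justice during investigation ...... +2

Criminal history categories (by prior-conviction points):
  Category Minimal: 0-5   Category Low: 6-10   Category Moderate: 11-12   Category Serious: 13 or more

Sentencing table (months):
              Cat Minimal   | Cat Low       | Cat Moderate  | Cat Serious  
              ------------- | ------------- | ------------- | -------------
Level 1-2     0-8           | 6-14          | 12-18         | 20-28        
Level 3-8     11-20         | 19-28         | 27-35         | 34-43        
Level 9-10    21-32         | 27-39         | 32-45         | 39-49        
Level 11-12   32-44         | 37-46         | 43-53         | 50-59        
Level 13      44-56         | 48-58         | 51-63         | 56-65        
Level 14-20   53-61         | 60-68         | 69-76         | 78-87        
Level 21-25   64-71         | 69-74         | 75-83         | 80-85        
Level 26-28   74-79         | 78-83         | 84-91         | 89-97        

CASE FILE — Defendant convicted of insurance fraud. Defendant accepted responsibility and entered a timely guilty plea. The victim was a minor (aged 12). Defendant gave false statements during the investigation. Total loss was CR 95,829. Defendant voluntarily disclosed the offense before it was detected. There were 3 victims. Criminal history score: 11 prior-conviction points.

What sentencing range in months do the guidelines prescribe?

51-63 months

Base offense level for insurance fraud: 11.
R1 applies: 11 + 2 = 13.
R3 applies (level before this adjustment is 13 < 25, so +2): 13 + 2 = 15.
R4 applies: 15 − 3 = 12.
R7 applies: 12 − 1 = 11.
R8 applies: 11 + 2 = 13.
Final offense level: 13.
Criminal history: 11 prior points → Category Moderate (11-12).
Level 13 falls in the 13 band.
Grid: Level 13 × Category Moderate = 51-63 months.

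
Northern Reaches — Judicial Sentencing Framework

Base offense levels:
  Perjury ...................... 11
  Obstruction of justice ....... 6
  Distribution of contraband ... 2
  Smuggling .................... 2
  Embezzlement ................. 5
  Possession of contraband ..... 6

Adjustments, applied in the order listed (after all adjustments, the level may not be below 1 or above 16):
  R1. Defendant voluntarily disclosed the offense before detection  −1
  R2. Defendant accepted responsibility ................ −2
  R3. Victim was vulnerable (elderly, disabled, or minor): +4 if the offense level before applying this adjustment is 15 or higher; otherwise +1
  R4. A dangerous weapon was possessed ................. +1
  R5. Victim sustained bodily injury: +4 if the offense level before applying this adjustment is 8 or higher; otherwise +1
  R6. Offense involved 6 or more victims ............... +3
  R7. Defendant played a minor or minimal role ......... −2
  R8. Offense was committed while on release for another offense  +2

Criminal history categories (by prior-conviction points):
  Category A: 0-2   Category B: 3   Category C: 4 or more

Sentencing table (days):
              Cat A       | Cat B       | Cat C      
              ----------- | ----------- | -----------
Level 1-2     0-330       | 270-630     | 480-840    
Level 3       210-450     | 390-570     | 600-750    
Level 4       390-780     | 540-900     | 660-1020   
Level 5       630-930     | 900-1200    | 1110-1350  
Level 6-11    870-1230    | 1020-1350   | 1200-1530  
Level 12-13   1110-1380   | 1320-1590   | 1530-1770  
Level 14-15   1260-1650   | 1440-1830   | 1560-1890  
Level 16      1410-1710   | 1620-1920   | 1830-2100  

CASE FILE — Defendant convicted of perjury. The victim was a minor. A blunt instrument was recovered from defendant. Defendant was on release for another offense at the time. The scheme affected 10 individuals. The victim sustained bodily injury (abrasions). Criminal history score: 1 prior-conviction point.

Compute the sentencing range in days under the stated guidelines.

1410-1710 days

Base offense level for perjury: 11.
R1 does not apply.
R2 does not apply.
R3 applies (level before this adjustment is 11 < 15, so +1): 11 + 1 = 12.
R4 applies: 12 + 1 = 13.
R5 applies (level before this adjustment is 13 ≥ 8, so +4): 13 + 4 = 17.
R6 applies: 17 + 3 = 20.
R7 does not apply.
R8 applies: 20 + 2 = 22.
Level 22 exceeds the maximum of 16; capped at 16.
Final offense level: 16.
Criminal history: 1 prior point → Category A (0-2).
Level 16 falls in the 16 band.
Grid: Level 16 × Category A = 1410-1710 days.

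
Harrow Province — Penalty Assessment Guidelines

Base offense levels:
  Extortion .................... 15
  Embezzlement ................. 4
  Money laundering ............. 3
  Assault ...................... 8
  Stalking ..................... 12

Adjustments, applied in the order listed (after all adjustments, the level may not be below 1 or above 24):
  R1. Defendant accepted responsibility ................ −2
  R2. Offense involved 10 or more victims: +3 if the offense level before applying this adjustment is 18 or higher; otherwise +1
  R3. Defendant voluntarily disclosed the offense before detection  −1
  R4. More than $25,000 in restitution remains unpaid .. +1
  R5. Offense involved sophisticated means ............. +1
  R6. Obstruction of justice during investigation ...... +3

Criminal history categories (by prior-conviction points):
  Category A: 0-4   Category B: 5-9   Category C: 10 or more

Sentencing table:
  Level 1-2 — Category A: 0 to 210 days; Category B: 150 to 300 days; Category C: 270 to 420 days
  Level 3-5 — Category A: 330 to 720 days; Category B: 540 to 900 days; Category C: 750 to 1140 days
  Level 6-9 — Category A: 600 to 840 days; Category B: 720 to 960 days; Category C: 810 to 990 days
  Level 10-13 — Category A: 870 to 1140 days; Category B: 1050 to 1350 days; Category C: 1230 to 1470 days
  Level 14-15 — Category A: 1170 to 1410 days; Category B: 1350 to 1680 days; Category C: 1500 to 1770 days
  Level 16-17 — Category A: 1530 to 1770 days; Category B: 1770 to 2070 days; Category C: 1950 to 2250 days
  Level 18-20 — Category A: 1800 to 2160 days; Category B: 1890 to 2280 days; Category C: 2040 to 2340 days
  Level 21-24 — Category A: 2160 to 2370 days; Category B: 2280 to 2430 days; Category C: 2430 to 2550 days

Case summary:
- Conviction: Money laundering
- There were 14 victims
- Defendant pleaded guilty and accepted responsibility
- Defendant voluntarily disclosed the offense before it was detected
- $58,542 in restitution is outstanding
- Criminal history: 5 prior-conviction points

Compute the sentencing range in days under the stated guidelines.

Base offense level for money laundering: 3.
R1 applies: 3 − 2 = 1.
R2 applies (level before this adjustment is 1 < 18, so +1): 1 + 1 = 2.
R3 applies: 2 − 1 = 1.
R4 applies: 1 + 1 = 2.
R5 does not apply.
R6 does not apply.
Final offense level: 2.
Criminal history: 5 prior points → Category B (5-9).
Level 2 falls in the 1-2 band.
Grid: Level 1-2 × Category B = 150-300 days.

150-300 days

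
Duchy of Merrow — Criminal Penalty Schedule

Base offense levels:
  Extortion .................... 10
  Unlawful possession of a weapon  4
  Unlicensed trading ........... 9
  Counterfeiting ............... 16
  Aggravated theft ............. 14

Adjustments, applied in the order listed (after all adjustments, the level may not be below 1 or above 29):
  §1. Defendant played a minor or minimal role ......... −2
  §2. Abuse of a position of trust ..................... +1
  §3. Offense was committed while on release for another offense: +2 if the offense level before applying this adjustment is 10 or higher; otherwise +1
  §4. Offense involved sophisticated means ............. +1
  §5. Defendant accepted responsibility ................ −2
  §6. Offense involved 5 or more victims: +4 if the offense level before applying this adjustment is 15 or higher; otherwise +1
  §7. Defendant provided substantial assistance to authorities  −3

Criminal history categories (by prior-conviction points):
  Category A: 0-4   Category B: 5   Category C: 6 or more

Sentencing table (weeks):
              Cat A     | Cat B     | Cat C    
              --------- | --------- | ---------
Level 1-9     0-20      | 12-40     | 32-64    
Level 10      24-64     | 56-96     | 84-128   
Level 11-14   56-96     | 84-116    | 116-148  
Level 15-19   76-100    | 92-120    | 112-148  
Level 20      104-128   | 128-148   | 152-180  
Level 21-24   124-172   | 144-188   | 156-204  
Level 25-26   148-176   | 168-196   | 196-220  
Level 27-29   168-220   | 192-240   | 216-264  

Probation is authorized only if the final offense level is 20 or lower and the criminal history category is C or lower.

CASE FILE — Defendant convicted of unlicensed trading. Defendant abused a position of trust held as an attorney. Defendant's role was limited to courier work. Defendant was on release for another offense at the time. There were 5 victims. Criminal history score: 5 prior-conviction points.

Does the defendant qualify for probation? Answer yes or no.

Yes

Base offense level for unlicensed trading: 9.
§1 applies: 9 − 2 = 7.
§2 applies: 7 + 1 = 8.
§3 applies (level before this adjustment is 8 < 10, so +1): 8 + 1 = 9.
§6 applies (level before this adjustment is 9 < 15, so +1): 9 + 1 = 10.
§7 does not apply.
Final offense level: 10.
Criminal history: 5 prior points → Category B (5).
Level 10 falls in the 10 band.
Grid: Level 10 × Category B = 56-96 weeks.
Probation check: level 10 ≤ 20 and category B ≤ C → eligible.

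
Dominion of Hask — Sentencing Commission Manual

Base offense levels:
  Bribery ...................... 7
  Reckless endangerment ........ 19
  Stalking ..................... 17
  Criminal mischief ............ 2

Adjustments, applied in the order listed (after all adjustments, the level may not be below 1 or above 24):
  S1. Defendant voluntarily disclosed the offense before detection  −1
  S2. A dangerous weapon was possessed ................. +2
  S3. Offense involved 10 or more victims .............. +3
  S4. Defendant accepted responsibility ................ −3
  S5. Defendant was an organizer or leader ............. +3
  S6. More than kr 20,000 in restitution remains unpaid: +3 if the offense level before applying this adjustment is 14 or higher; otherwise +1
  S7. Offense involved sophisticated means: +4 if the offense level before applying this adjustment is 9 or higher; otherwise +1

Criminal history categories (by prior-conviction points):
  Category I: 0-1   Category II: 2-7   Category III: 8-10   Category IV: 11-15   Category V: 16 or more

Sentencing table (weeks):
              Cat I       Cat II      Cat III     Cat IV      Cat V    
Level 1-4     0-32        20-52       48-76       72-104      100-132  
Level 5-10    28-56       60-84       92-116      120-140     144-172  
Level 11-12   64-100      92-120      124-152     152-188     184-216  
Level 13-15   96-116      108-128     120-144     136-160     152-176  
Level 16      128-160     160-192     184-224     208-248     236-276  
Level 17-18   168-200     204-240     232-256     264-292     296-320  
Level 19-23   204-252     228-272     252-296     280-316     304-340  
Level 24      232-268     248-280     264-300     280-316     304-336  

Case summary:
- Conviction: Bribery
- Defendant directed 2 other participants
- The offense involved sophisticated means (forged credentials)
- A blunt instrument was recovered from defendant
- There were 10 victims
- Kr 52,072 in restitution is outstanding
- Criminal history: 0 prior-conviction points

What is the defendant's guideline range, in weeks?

Base offense level for bribery: 7.
S1 does not apply.
S2 applies: 7 + 2 = 9.
S3 applies: 9 + 3 = 12.
S4 does not apply.
S5 applies: 12 + 3 = 15.
S6 applies (level before this adjustment is 15 ≥ 14, so +3): 15 + 3 = 18.
S7 applies (level before this adjustment is 18 ≥ 9, so +4): 18 + 4 = 22.
Final offense level: 22.
Criminal history: 0 prior points → Category I (0-1).
Level 22 falls in the 19-23 band.
Grid: Level 19-23 × Category I = 204-252 weeks.

204-252 weeks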